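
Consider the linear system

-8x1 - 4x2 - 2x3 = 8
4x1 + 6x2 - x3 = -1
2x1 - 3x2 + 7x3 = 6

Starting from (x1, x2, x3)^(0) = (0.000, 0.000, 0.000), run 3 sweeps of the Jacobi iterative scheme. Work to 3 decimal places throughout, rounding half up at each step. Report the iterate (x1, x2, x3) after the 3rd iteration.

(-1.589, 0.766, 1.456)

Iteration 1:
  x1 = (8 - (-4)·0.000 - (-2)·0.000) / (-8) = -1.000
  x2 = (-1 - (4)·0.000 - (-1)·0.000) / (6) = -0.167
  x3 = (6 - (2)·0.000 - (-3)·0.000) / (7) = 0.857
Iteration 2:
  x1 = (8 - (-4)·-0.167 - (-2)·0.857) / (-8) = -1.131
  x2 = (-1 - (4)·-1.000 - (-1)·0.857) / (6) = 0.643
  x3 = (6 - (2)·-1.000 - (-3)·-0.167) / (7) = 1.071
Iteration 3:
  x1 = (8 - (-4)·0.643 - (-2)·1.071) / (-8) = -1.589
  x2 = (-1 - (4)·-1.131 - (-1)·1.071) / (6) = 0.766
  x3 = (6 - (2)·-1.131 - (-3)·0.643) / (7) = 1.456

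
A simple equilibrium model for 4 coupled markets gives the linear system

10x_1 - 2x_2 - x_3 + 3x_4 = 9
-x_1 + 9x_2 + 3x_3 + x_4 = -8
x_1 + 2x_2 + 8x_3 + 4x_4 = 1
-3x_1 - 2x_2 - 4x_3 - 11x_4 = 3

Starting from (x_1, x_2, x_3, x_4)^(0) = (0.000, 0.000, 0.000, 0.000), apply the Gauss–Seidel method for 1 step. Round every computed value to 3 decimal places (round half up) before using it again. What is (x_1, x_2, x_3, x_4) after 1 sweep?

(0.900, -0.789, 0.210, -0.451)

Iteration 1:
  x_1 = (9 - (-2)·0.000 - (-1)·0.000 - (3)·0.000) / (10) = 0.900
  x_2 = (-8 - (-1)·0.900 - (3)·0.000 - (1)·0.000) / (9) = -0.789
  x_3 = (1 - (1)·0.900 - (2)·-0.789 - (4)·0.000) / (8) = 0.210
  x_4 = (3 - (-3)·0.900 - (-2)·-0.789 - (-4)·0.210) / (-11) = -0.451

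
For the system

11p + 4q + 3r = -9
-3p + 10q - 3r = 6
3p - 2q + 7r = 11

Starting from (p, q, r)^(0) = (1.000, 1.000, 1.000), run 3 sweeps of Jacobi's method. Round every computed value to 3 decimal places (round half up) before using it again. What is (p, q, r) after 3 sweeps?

Iteration 1:
  p = (-9 - (4)·1.000 - (3)·1.000) / (11) = -1.455
  q = (6 - (-3)·1.000 - (-3)·1.000) / (10) = 1.200
  r = (11 - (3)·1.000 - (-2)·1.000) / (7) = 1.429
Iteration 2:
  p = (-9 - (4)·1.200 - (3)·1.429) / (11) = -1.644
  q = (6 - (-3)·-1.455 - (-3)·1.429) / (10) = 0.592
  r = (11 - (3)·-1.455 - (-2)·1.200) / (7) = 2.538
Iteration 3:
  p = (-9 - (4)·0.592 - (3)·2.538) / (11) = -1.726
  q = (6 - (-3)·-1.644 - (-3)·2.538) / (10) = 0.868
  r = (11 - (3)·-1.644 - (-2)·0.592) / (7) = 2.445

(-1.726, 0.868, 2.445)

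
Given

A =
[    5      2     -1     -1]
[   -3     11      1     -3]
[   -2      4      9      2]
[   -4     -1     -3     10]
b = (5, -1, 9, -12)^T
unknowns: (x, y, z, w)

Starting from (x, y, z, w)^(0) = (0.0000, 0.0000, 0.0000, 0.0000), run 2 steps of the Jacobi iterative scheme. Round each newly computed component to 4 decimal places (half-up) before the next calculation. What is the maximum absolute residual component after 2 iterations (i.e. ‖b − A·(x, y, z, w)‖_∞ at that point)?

Iteration 1:
  x = (5 - (2)·0.0000 - (-1)·0.0000 - (-1)·0.0000) / (5) = 1.0000
  y = (-1 - (-3)·0.0000 - (1)·0.0000 - (-3)·0.0000) / (11) = -0.0909
  z = (9 - (-2)·0.0000 - (4)·0.0000 - (2)·0.0000) / (9) = 1.0000
  w = (-12 - (-4)·0.0000 - (-1)·0.0000 - (-3)·0.0000) / (10) = -1.2000
Iteration 2:
  x = (5 - (2)·-0.0909 - (-1)·1.0000 - (-1)·-1.2000) / (5) = 0.9964
  y = (-1 - (-3)·1.0000 - (1)·1.0000 - (-3)·-1.2000) / (11) = -0.2364
  z = (9 - (-2)·1.0000 - (4)·-0.0909 - (2)·-1.2000) / (9) = 1.5293
  w = (-12 - (-4)·1.0000 - (-1)·-0.0909 - (-3)·1.0000) / (10) = -0.5091
Residual b − A·x = (1.5110, 1.5330, -0.8071, 1.4281); ∞-norm = 1.5330

1.5330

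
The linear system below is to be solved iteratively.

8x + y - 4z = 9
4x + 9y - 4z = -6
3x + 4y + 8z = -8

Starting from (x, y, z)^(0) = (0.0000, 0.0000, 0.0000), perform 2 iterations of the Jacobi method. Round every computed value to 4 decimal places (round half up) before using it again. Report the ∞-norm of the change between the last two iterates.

Iteration 1:
  x = (9 - (1)·0.0000 - (-4)·0.0000) / (8) = 1.1250
  y = (-6 - (4)·0.0000 - (-4)·0.0000) / (9) = -0.6667
  z = (-8 - (3)·0.0000 - (4)·0.0000) / (8) = -1.0000
Iteration 2:
  x = (9 - (1)·-0.6667 - (-4)·-1.0000) / (8) = 0.7083
  y = (-6 - (4)·1.1250 - (-4)·-1.0000) / (9) = -1.6111
  z = (-8 - (3)·1.1250 - (4)·-0.6667) / (8) = -1.0885
Change: (-0.4167, -0.9444, -0.0885) → max |·| = 0.9444

0.9444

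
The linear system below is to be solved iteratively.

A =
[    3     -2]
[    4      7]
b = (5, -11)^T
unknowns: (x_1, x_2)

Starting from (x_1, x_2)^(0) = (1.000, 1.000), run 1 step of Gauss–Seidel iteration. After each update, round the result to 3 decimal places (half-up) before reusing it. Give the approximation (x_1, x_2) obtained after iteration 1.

(2.333, -2.905)

Iteration 1:
  x_1 = (5 - (-2)·1.000) / (3) = 2.333
  x_2 = (-11 - (4)·2.333) / (7) = -2.905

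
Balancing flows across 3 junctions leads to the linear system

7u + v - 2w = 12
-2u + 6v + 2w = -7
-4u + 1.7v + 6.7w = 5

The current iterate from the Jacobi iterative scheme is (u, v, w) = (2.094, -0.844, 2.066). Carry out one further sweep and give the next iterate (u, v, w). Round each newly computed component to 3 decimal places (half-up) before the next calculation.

One sweep:
  u = (12 - (1)·-0.844 - (-2)·2.066) / (7) = 2.425
  v = (-7 - (-2)·2.094 - (2)·2.066) / (6) = -1.157
  w = (5 - (-4)·2.094 - (1.7)·-0.844) / (6.7) = 2.211

(2.425, -1.157, 2.211)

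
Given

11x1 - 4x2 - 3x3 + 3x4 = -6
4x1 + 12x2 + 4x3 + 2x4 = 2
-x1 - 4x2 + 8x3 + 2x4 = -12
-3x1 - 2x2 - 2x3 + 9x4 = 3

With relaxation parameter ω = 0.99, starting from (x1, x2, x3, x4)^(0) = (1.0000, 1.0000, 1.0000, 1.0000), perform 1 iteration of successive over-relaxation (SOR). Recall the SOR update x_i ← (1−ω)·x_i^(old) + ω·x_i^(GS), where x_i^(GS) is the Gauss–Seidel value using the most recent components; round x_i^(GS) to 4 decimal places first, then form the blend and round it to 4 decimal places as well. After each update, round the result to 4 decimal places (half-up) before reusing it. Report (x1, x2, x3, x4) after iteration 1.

(-0.1700, -0.2639, -1.8742, -0.1865)

Iteration 1:
  x1: GS value = (-6 - (-4)·1.0000 - (-3)·1.0000 - (3)·1.0000) / (11) = -0.1818;  x1 ← (1−ω)·1.0000 + ω·-0.1818 = -0.1700
  x2: GS value = (2 - (4)·-0.1700 - (4)·1.0000 - (2)·1.0000) / (12) = -0.2767;  x2 ← (1−ω)·1.0000 + ω·-0.2767 = -0.2639
  x3: GS value = (-12 - (-1)·-0.1700 - (-4)·-0.2639 - (2)·1.0000) / (8) = -1.9032;  x3 ← (1−ω)·1.0000 + ω·-1.9032 = -1.8742
  x4: GS value = (3 - (-3)·-0.1700 - (-2)·-0.2639 - (-2)·-1.8742) / (9) = -0.1985;  x4 ← (1−ω)·1.0000 + ω·-0.1985 = -0.1865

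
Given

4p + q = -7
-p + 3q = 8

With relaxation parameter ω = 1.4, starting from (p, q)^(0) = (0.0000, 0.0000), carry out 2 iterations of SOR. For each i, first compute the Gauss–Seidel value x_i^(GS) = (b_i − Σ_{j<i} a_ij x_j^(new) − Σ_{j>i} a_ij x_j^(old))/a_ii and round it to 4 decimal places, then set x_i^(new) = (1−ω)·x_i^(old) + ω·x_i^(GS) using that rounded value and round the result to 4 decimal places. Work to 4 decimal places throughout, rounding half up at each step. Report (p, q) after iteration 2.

Iteration 1:
  p: GS value = (-7 - (1)·0.0000) / (4) = -1.7500;  p ← (1−ω)·0.0000 + ω·-1.7500 = -2.4500
  q: GS value = (8 - (-1)·-2.4500) / (3) = 1.8500;  q ← (1−ω)·0.0000 + ω·1.8500 = 2.5900
Iteration 2:
  p: GS value = (-7 - (1)·2.5900) / (4) = -2.3975;  p ← (1−ω)·-2.4500 + ω·-2.3975 = -2.3765
  q: GS value = (8 - (-1)·-2.3765) / (3) = 1.8745;  q ← (1−ω)·2.5900 + ω·1.8745 = 1.5883

(-2.3765, 1.5883)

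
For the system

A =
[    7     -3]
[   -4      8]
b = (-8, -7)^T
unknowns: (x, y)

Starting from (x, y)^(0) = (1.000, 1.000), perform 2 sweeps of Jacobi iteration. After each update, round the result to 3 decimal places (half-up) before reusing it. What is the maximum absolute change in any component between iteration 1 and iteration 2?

0.857

Iteration 1:
  x = (-8 - (-3)·1.000) / (7) = -0.714
  y = (-7 - (-4)·1.000) / (8) = -0.375
Iteration 2:
  x = (-8 - (-3)·-0.375) / (7) = -1.304
  y = (-7 - (-4)·-0.714) / (8) = -1.232
Change: (-0.590, -0.857) → max |·| = 0.857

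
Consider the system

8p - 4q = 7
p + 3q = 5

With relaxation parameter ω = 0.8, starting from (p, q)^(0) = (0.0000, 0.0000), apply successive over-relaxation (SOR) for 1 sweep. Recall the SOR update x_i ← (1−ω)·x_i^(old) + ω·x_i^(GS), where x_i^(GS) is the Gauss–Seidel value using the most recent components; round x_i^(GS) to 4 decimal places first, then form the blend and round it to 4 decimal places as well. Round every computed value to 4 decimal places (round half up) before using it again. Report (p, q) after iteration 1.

(0.7000, 1.1466)

Iteration 1:
  p: GS value = (7 - (-4)·0.0000) / (8) = 0.8750;  p ← (1−ω)·0.0000 + ω·0.8750 = 0.7000
  q: GS value = (5 - (1)·0.7000) / (3) = 1.4333;  q ← (1−ω)·0.0000 + ω·1.4333 = 1.1466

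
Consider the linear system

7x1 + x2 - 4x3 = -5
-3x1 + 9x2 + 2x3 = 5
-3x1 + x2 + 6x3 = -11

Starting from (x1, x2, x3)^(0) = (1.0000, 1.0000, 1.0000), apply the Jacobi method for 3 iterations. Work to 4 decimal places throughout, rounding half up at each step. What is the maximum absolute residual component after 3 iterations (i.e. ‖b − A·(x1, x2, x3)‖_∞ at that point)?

Iteration 1:
  x1 = (-5 - (1)·1.0000 - (-4)·1.0000) / (7) = -0.2857
  x2 = (5 - (-3)·1.0000 - (2)·1.0000) / (9) = 0.6667
  x3 = (-11 - (-3)·1.0000 - (1)·1.0000) / (6) = -1.5000
Iteration 2:
  x1 = (-5 - (1)·0.6667 - (-4)·-1.5000) / (7) = -1.6667
  x2 = (5 - (-3)·-0.2857 - (2)·-1.5000) / (9) = 0.7937
  x3 = (-11 - (-3)·-0.2857 - (1)·0.6667) / (6) = -2.0873
Iteration 3:
  x1 = (-5 - (1)·0.7937 - (-4)·-2.0873) / (7) = -2.0204
  x2 = (5 - (-3)·-1.6667 - (2)·-2.0873) / (9) = 0.4638
  x3 = (-11 - (-3)·-1.6667 - (1)·0.7937) / (6) = -2.7990
Residual b − A·x = (-2.5170, 0.3626, -0.7310); ∞-norm = 2.5170

2.5170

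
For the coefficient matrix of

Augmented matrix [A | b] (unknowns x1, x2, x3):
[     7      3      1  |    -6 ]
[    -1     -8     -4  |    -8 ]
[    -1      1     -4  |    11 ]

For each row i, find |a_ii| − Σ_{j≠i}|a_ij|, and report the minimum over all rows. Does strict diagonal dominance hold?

2

row 1: |7| − (3+1) = 3
row 2: |-8| − (1+4) = 3
row 3: |-4| − (1+1) = 2
minimum over rows = 2 → strictly diagonally dominant (convergence guaranteed)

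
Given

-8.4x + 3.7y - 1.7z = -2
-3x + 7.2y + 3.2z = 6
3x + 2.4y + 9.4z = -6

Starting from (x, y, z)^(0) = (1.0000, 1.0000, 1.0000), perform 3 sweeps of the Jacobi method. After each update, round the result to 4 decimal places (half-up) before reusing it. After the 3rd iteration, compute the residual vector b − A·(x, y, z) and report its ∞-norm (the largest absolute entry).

1.8747

Iteration 1:
  x = (-2 - (3.7)·1.0000 - (-1.7)·1.0000) / (-8.4) = 0.4762
  y = (6 - (-3)·1.0000 - (3.2)·1.0000) / (7.2) = 0.8056
  z = (-6 - (3)·1.0000 - (2.4)·1.0000) / (9.4) = -1.2128
Iteration 2:
  x = (-2 - (3.7)·0.8056 - (-1.7)·-1.2128) / (-8.4) = 0.8384
  y = (6 - (-3)·0.4762 - (3.2)·-1.2128) / (7.2) = 1.5708
  z = (-6 - (3)·0.4762 - (2.4)·0.8056) / (9.4) = -0.9960
Iteration 3:
  x = (-2 - (3.7)·1.5708 - (-1.7)·-0.9960) / (-8.4) = 1.1316
  y = (6 - (-3)·0.8384 - (3.2)·-0.9960) / (7.2) = 1.6253
  z = (-6 - (3)·0.8384 - (2.4)·1.5708) / (9.4) = -1.3069
Residual b − A·x = (-0.7299, 1.8747, -1.0107); ∞-norm = 1.8747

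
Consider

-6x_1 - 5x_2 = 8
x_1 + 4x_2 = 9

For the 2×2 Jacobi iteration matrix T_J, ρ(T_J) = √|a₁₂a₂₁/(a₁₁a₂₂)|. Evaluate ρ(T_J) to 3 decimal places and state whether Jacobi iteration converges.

0.456

a₁₂a₂₁/(a₁₁a₂₂) = (-5)·(1) / ((-6)·(4)) = 0.208333
ρ = √|0.208333| = √0.208333 = 0.456
ρ < 1, so Jacobi converges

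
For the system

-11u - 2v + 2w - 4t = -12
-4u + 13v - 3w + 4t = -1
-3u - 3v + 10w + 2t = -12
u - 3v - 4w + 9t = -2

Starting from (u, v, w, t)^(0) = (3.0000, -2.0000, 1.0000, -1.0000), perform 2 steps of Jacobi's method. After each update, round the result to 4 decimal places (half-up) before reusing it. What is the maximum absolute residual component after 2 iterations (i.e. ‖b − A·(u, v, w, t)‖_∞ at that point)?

6.2883

Iteration 1:
  u = (-12 - (-2)·-2.0000 - (2)·1.0000 - (-4)·-1.0000) / (-11) = 2.0000
  v = (-1 - (-4)·3.0000 - (-3)·1.0000 - (4)·-1.0000) / (13) = 1.3846
  w = (-12 - (-3)·3.0000 - (-3)·-2.0000 - (2)·-1.0000) / (10) = -0.7000
  t = (-2 - (1)·3.0000 - (-3)·-2.0000 - (-4)·1.0000) / (9) = -0.7778
Iteration 2:
  u = (-12 - (-2)·1.3846 - (2)·-0.7000 - (-4)·-0.7778) / (-11) = 0.9947
  v = (-1 - (-4)·2.0000 - (-3)·-0.7000 - (4)·-0.7778) / (13) = 0.6162
  w = (-12 - (-3)·2.0000 - (-3)·1.3846 - (2)·-0.7778) / (10) = -0.0291
  t = (-2 - (1)·2.0000 - (-3)·1.3846 - (-4)·-0.7000) / (9) = -0.2940
Residual b − A·x = (-0.9437, -3.9431, -6.2883, 1.3835); ∞-norm = 6.2883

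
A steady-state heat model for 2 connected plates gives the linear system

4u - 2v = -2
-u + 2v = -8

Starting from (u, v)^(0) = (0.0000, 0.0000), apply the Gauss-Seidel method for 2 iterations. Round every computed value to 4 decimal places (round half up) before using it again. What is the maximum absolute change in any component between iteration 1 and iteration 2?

Iteration 1:
  u = (-2 - (-2)·0.0000) / (4) = -0.5000
  v = (-8 - (-1)·-0.5000) / (2) = -4.2500
Iteration 2:
  u = (-2 - (-2)·-4.2500) / (4) = -2.6250
  v = (-8 - (-1)·-2.6250) / (2) = -5.3125
Change: (-2.1250, -1.0625) → max |·| = 2.1250

2.1250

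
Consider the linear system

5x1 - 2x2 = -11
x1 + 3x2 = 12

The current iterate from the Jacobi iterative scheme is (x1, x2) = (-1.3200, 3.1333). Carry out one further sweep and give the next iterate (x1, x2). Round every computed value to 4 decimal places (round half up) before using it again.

One sweep:
  x1 = (-11 - (-2)·3.1333) / (5) = -0.9467
  x2 = (12 - (1)·-1.3200) / (3) = 4.4400

(-0.9467, 4.4400)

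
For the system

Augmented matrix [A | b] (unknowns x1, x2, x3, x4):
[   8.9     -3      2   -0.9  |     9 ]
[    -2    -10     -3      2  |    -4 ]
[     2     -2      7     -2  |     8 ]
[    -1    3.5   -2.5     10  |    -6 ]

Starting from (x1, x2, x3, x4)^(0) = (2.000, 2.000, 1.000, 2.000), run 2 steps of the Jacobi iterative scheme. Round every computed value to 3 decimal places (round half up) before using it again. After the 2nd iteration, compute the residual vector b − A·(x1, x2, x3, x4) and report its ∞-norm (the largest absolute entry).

Iteration 1:
  x1 = (9 - (-3)·2.000 - (2)·1.000 - (-0.9)·2.000) / (8.9) = 1.663
  x2 = (-4 - (-2)·2.000 - (-3)·1.000 - (2)·2.000) / (-10) = 0.100
  x3 = (8 - (2)·2.000 - (-2)·2.000 - (-2)·2.000) / (7) = 1.714
  x4 = (-6 - (-1)·2.000 - (3.5)·2.000 - (-2.5)·1.000) / (10) = -0.850
Iteration 2:
  x1 = (9 - (-3)·0.100 - (2)·1.714 - (-0.9)·-0.850) / (8.9) = 0.574
  x2 = (-4 - (-2)·1.663 - (-3)·1.714 - (2)·-0.850) / (-10) = -0.617
  x3 = (8 - (2)·1.663 - (-2)·0.100 - (-2)·-0.850) / (7) = 0.453
  x4 = (-6 - (-1)·1.663 - (3.5)·0.100 - (-2.5)·1.714) / (10) = -0.040
Residual b − A·x = (1.098, -7.583, 2.367, -1.734); ∞-norm = 7.583

7.583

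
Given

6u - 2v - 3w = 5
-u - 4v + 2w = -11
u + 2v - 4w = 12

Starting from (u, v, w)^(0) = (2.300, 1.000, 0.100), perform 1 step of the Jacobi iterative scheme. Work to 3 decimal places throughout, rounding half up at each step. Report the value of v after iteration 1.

Iteration 1:
  u = (5 - (-2)·1.000 - (-3)·0.100) / (6) = 1.217
  v = (-11 - (-1)·2.300 - (2)·0.100) / (-4) = 2.225
  w = (12 - (1)·2.300 - (2)·1.000) / (-4) = -1.925

2.225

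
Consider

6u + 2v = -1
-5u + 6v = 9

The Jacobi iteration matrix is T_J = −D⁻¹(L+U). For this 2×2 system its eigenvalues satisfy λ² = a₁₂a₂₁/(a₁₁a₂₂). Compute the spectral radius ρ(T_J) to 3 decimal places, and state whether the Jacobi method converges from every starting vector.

a₁₂a₂₁/(a₁₁a₂₂) = (2)·(-5) / ((6)·(6)) = -0.277778
ρ = √|-0.277778| = √0.277778 = 0.527
ρ < 1, so Jacobi converges

0.527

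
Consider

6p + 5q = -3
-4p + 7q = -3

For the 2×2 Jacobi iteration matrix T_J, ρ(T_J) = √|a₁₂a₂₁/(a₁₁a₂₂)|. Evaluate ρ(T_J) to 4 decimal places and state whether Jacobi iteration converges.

a₁₂a₂₁/(a₁₁a₂₂) = (5)·(-4) / ((6)·(7)) = -0.476190
ρ = √|-0.476190| = √0.476190 = 0.6901
ρ < 1, so Jacobi converges

0.6901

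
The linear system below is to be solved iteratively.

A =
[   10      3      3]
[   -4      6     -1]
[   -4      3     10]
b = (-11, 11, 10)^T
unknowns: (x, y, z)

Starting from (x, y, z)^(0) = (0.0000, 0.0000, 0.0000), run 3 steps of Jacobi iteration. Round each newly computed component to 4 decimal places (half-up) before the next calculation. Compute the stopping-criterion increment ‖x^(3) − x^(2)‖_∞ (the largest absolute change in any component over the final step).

Iteration 1:
  x = (-11 - (3)·0.0000 - (3)·0.0000) / (10) = -1.1000
  y = (11 - (-4)·0.0000 - (-1)·0.0000) / (6) = 1.8333
  z = (10 - (-4)·0.0000 - (3)·0.0000) / (10) = 1.0000
Iteration 2:
  x = (-11 - (3)·1.8333 - (3)·1.0000) / (10) = -1.9500
  y = (11 - (-4)·-1.1000 - (-1)·1.0000) / (6) = 1.2667
  z = (10 - (-4)·-1.1000 - (3)·1.8333) / (10) = 0.0100
Iteration 3:
  x = (-11 - (3)·1.2667 - (3)·0.0100) / (10) = -1.4830
  y = (11 - (-4)·-1.9500 - (-1)·0.0100) / (6) = 0.5350
  z = (10 - (-4)·-1.9500 - (3)·1.2667) / (10) = -0.1600
Change: (0.4670, -0.7317, -0.1700) → max |·| = 0.7317

0.7317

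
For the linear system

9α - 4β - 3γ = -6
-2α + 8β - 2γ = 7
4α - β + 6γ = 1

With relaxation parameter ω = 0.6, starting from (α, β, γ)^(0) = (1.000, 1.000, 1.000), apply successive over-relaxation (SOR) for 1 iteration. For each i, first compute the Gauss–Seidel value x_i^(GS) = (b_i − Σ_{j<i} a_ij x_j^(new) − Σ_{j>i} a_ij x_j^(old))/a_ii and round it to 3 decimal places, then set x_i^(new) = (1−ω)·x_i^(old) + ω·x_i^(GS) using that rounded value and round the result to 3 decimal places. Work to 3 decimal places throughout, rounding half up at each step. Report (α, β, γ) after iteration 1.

Iteration 1:
  α: GS value = (-6 - (-4)·1.000 - (-3)·1.000) / (9) = 0.111;  α ← (1−ω)·1.000 + ω·0.111 = 0.467
  β: GS value = (7 - (-2)·0.467 - (-2)·1.000) / (8) = 1.242;  β ← (1−ω)·1.000 + ω·1.242 = 1.145
  γ: GS value = (1 - (4)·0.467 - (-1)·1.145) / (6) = 0.046;  γ ← (1−ω)·1.000 + ω·0.046 = 0.428

(0.467, 1.145, 0.428)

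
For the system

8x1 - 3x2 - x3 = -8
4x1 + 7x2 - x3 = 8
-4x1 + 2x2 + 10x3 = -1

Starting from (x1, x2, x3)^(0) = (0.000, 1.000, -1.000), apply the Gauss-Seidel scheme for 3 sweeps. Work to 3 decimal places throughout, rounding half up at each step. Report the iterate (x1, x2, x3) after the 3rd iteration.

Iteration 1:
  x1 = (-8 - (-3)·1.000 - (-1)·-1.000) / (8) = -0.750
  x2 = (8 - (4)·-0.750 - (-1)·-1.000) / (7) = 1.429
  x3 = (-1 - (-4)·-0.750 - (2)·1.429) / (10) = -0.686
Iteration 2:
  x1 = (-8 - (-3)·1.429 - (-1)·-0.686) / (8) = -0.550
  x2 = (8 - (4)·-0.550 - (-1)·-0.686) / (7) = 1.359
  x3 = (-1 - (-4)·-0.550 - (2)·1.359) / (10) = -0.592
Iteration 3:
  x1 = (-8 - (-3)·1.359 - (-1)·-0.592) / (8) = -0.564
  x2 = (8 - (4)·-0.564 - (-1)·-0.592) / (7) = 1.381
  x3 = (-1 - (-4)·-0.564 - (2)·1.381) / (10) = -0.602

(-0.564, 1.381, -0.602)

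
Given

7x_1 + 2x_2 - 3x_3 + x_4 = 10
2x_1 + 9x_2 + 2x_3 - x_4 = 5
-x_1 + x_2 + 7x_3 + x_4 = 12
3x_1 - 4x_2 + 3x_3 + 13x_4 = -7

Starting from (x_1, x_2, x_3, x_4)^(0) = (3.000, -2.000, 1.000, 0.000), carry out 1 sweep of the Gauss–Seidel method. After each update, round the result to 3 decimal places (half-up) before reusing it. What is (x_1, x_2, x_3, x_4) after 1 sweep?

Iteration 1:
  x_1 = (10 - (2)·-2.000 - (-3)·1.000 - (1)·0.000) / (7) = 2.429
  x_2 = (5 - (2)·2.429 - (2)·1.000 - (-1)·0.000) / (9) = -0.206
  x_3 = (12 - (-1)·2.429 - (1)·-0.206 - (1)·0.000) / (7) = 2.091
  x_4 = (-7 - (3)·2.429 - (-4)·-0.206 - (3)·2.091) / (13) = -1.645

(2.429, -0.206, 2.091, -1.645)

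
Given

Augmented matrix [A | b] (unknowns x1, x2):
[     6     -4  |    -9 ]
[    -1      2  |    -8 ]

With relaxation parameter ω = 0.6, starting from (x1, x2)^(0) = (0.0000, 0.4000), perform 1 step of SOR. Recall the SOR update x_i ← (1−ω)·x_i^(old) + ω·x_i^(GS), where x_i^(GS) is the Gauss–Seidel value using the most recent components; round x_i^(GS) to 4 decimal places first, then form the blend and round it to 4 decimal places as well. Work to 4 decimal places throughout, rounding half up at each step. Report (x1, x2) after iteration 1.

Iteration 1:
  x1: GS value = (-9 - (-4)·0.4000) / (6) = -1.2333;  x1 ← (1−ω)·0.0000 + ω·-1.2333 = -0.7400
  x2: GS value = (-8 - (-1)·-0.7400) / (2) = -4.3700;  x2 ← (1−ω)·0.4000 + ω·-4.3700 = -2.4620

(-0.7400, -2.4620)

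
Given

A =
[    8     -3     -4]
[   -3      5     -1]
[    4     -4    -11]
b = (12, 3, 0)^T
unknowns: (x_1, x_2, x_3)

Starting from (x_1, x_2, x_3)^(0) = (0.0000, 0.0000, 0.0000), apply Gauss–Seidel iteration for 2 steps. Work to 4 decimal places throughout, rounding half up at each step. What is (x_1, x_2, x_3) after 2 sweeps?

Iteration 1:
  x_1 = (12 - (-3)·0.0000 - (-4)·0.0000) / (8) = 1.5000
  x_2 = (3 - (-3)·1.5000 - (-1)·0.0000) / (5) = 1.5000
  x_3 = (0 - (4)·1.5000 - (-4)·1.5000) / (-11) = 0.0000
Iteration 2:
  x_1 = (12 - (-3)·1.5000 - (-4)·0.0000) / (8) = 2.0625
  x_2 = (3 - (-3)·2.0625 - (-1)·0.0000) / (5) = 1.8375
  x_3 = (0 - (4)·2.0625 - (-4)·1.8375) / (-11) = 0.0818

(2.0625, 1.8375, 0.0818)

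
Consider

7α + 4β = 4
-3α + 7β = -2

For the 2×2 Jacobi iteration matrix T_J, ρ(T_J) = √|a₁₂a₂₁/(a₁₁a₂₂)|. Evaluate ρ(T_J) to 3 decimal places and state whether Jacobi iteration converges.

0.495

a₁₂a₂₁/(a₁₁a₂₂) = (4)·(-3) / ((7)·(7)) = -0.244898
ρ = √|-0.244898| = √0.244898 = 0.495
ρ < 1, so Jacobi converges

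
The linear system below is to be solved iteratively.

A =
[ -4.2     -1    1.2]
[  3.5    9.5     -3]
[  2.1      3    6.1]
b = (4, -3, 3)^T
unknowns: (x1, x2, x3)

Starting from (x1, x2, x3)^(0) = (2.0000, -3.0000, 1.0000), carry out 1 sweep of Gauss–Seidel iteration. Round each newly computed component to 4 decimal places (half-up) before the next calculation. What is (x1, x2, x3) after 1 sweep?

(0.0476, -0.0175, 0.4840)

Iteration 1:
  x1 = (4 - (-1)·-3.0000 - (1.2)·1.0000) / (-4.2) = 0.0476
  x2 = (-3 - (3.5)·0.0476 - (-3)·1.0000) / (9.5) = -0.0175
  x3 = (3 - (2.1)·0.0476 - (3)·-0.0175) / (6.1) = 0.4840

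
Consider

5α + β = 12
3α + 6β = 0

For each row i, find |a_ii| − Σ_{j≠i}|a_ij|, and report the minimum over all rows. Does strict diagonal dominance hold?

3

row 1: |5| − (1) = 4
row 2: |6| − (3) = 3
minimum over rows = 3 → strictly diagonally dominant (convergence guaranteed)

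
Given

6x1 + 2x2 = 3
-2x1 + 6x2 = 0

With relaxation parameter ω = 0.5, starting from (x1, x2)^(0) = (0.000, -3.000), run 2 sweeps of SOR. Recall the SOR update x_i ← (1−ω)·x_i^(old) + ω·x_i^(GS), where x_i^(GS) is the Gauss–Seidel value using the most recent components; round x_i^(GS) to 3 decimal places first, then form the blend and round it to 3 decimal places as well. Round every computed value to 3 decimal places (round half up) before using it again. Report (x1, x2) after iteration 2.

Iteration 1:
  x1: GS value = (3 - (2)·-3.000) / (6) = 1.500;  x1 ← (1−ω)·0.000 + ω·1.500 = 0.750
  x2: GS value = (0 - (-2)·0.750) / (6) = 0.250;  x2 ← (1−ω)·-3.000 + ω·0.250 = -1.375
Iteration 2:
  x1: GS value = (3 - (2)·-1.375) / (6) = 0.958;  x1 ← (1−ω)·0.750 + ω·0.958 = 0.854
  x2: GS value = (0 - (-2)·0.854) / (6) = 0.285;  x2 ← (1−ω)·-1.375 + ω·0.285 = -0.545

(0.854, -0.545)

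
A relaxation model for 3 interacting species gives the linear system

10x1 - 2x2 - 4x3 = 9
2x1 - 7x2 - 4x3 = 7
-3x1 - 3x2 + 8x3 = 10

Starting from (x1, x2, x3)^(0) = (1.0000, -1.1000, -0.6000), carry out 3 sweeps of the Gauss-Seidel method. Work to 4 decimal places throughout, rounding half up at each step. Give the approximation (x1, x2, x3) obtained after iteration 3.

Iteration 1:
  x1 = (9 - (-2)·-1.1000 - (-4)·-0.6000) / (10) = 0.4400
  x2 = (7 - (2)·0.4400 - (-4)·-0.6000) / (-7) = -0.5314
  x3 = (10 - (-3)·0.4400 - (-3)·-0.5314) / (8) = 1.2157
Iteration 2:
  x1 = (9 - (-2)·-0.5314 - (-4)·1.2157) / (10) = 1.2800
  x2 = (7 - (2)·1.2800 - (-4)·1.2157) / (-7) = -1.3290
  x3 = (10 - (-3)·1.2800 - (-3)·-1.3290) / (8) = 1.2316
Iteration 3:
  x1 = (9 - (-2)·-1.3290 - (-4)·1.2316) / (10) = 1.1268
  x2 = (7 - (2)·1.1268 - (-4)·1.2316) / (-7) = -1.3818
  x3 = (10 - (-3)·1.1268 - (-3)·-1.3818) / (8) = 1.1544

(1.1268, -1.3818, 1.1544)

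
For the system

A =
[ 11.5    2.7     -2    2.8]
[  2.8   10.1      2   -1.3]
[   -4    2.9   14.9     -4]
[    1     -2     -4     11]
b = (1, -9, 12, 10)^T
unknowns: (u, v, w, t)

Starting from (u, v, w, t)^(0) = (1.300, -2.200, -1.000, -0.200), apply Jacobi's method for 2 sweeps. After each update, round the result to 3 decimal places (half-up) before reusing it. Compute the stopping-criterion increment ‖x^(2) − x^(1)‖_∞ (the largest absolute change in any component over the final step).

Iteration 1:
  u = (1 - (2.7)·-2.200 - (-2)·-1.000 - (2.8)·-0.200) / (11.5) = 0.478
  v = (-9 - (2.8)·1.300 - (2)·-1.000 - (-1.3)·-0.200) / (10.1) = -1.079
  w = (12 - (-4)·1.300 - (2.9)·-2.200 - (-4)·-0.200) / (14.9) = 1.529
  t = (10 - (1)·1.300 - (-2)·-2.200 - (-4)·-1.000) / (11) = 0.027
Iteration 2:
  u = (1 - (2.7)·-1.079 - (-2)·1.529 - (2.8)·0.027) / (11.5) = 0.600
  v = (-9 - (2.8)·0.478 - (2)·1.529 - (-1.3)·0.027) / (10.1) = -1.323
  w = (12 - (-4)·0.478 - (2.9)·-1.079 - (-4)·0.027) / (14.9) = 1.151
  t = (10 - (1)·0.478 - (-2)·-1.079 - (-4)·1.529) / (11) = 1.225
Change: (0.122, -0.244, -0.378, 1.198) → max |·| = 1.198

1.198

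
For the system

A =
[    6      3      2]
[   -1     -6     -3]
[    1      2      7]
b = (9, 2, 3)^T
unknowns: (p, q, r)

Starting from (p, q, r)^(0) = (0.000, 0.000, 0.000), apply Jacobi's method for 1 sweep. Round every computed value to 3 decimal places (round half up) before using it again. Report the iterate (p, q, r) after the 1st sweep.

(1.500, -0.333, 0.429)

Iteration 1:
  p = (9 - (3)·0.000 - (2)·0.000) / (6) = 1.500
  q = (2 - (-1)·0.000 - (-3)·0.000) / (-6) = -0.333
  r = (3 - (1)·0.000 - (2)·0.000) / (7) = 0.429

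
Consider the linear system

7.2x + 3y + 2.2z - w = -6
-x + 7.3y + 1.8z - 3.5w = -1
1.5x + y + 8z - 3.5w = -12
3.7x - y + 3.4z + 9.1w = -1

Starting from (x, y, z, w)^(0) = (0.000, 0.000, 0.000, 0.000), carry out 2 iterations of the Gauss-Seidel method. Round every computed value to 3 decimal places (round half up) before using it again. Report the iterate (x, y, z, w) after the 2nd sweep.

Iteration 1:
  x = (-6 - (3)·0.000 - (2.2)·0.000 - (-1)·0.000) / (7.2) = -0.833
  y = (-1 - (-1)·-0.833 - (1.8)·0.000 - (-3.5)·0.000) / (7.3) = -0.251
  z = (-12 - (1.5)·-0.833 - (1)·-0.251 - (-3.5)·0.000) / (8) = -1.312
  w = (-1 - (3.7)·-0.833 - (-1)·-0.251 - (3.4)·-1.312) / (9.1) = 0.691
Iteration 2:
  x = (-6 - (3)·-0.251 - (2.2)·-1.312 - (-1)·0.691) / (7.2) = -0.232
  y = (-1 - (-1)·-0.232 - (1.8)·-1.312 - (-3.5)·0.691) / (7.3) = 0.486
  z = (-12 - (1.5)·-0.232 - (1)·0.486 - (-3.5)·0.691) / (8) = -1.215
  w = (-1 - (3.7)·-0.232 - (-1)·0.486 - (3.4)·-1.215) / (9.1) = 0.492

(-0.232, 0.486, -1.215, 0.492)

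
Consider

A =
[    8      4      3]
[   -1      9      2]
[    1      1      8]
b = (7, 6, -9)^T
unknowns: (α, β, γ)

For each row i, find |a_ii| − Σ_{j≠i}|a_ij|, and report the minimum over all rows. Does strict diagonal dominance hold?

1

row 1: |8| − (4+3) = 1
row 2: |9| − (1+2) = 6
row 3: |8| − (1+1) = 6
minimum over rows = 1 → strictly diagonally dominant (convergence guaranteed)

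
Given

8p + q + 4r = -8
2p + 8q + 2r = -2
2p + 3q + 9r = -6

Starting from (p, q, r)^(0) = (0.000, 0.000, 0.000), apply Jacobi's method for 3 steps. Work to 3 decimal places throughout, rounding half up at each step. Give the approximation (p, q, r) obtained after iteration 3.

(-0.840, -0.001, -0.581)

Iteration 1:
  p = (-8 - (1)·0.000 - (4)·0.000) / (8) = -1.000
  q = (-2 - (2)·0.000 - (2)·0.000) / (8) = -0.250
  r = (-6 - (2)·0.000 - (3)·0.000) / (9) = -0.667
Iteration 2:
  p = (-8 - (1)·-0.250 - (4)·-0.667) / (8) = -0.635
  q = (-2 - (2)·-1.000 - (2)·-0.667) / (8) = 0.167
  r = (-6 - (2)·-1.000 - (3)·-0.250) / (9) = -0.361
Iteration 3:
  p = (-8 - (1)·0.167 - (4)·-0.361) / (8) = -0.840
  q = (-2 - (2)·-0.635 - (2)·-0.361) / (8) = -0.001
  r = (-6 - (2)·-0.635 - (3)·0.167) / (9) = -0.581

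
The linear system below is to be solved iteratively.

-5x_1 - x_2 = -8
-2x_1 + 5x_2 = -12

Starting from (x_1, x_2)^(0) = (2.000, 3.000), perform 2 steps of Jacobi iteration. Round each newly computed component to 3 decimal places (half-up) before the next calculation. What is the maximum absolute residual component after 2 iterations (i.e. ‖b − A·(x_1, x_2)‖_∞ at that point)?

Iteration 1:
  x_1 = (-8 - (-1)·3.000) / (-5) = 1.000
  x_2 = (-12 - (-2)·2.000) / (5) = -1.600
Iteration 2:
  x_1 = (-8 - (-1)·-1.600) / (-5) = 1.920
  x_2 = (-12 - (-2)·1.000) / (5) = -2.000
Residual b − A·x = (-0.400, 1.840); ∞-norm = 1.840

1.840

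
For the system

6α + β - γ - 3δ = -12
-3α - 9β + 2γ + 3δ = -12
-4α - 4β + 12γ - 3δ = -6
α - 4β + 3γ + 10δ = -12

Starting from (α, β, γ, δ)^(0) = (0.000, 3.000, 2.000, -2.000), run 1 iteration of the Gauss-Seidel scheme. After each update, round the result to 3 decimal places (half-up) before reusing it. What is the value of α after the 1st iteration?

-3.167

Iteration 1:
  α = (-12 - (1)·3.000 - (-1)·2.000 - (-3)·-2.000) / (6) = -3.167
  β = (-12 - (-3)·-3.167 - (2)·2.000 - (3)·-2.000) / (-9) = 2.167
  γ = (-6 - (-4)·-3.167 - (-4)·2.167 - (-3)·-2.000) / (12) = -1.333
  δ = (-12 - (1)·-3.167 - (-4)·2.167 - (3)·-1.333) / (10) = 0.383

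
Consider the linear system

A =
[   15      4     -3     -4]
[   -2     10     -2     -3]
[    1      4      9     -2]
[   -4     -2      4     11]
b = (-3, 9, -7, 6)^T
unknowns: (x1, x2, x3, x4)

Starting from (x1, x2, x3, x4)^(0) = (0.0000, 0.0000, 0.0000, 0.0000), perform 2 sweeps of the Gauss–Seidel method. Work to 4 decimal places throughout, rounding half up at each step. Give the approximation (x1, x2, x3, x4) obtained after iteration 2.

Iteration 1:
  x1 = (-3 - (4)·0.0000 - (-3)·0.0000 - (-4)·0.0000) / (15) = -0.2000
  x2 = (9 - (-2)·-0.2000 - (-2)·0.0000 - (-3)·0.0000) / (10) = 0.8600
  x3 = (-7 - (1)·-0.2000 - (4)·0.8600 - (-2)·0.0000) / (9) = -1.1378
  x4 = (6 - (-4)·-0.2000 - (-2)·0.8600 - (4)·-1.1378) / (11) = 1.0428
Iteration 2:
  x1 = (-3 - (4)·0.8600 - (-3)·-1.1378 - (-4)·1.0428) / (15) = -0.3788
  x2 = (9 - (-2)·-0.3788 - (-2)·-1.1378 - (-3)·1.0428) / (10) = 0.9095
  x3 = (-7 - (1)·-0.3788 - (4)·0.9095 - (-2)·1.0428) / (9) = -0.9082
  x4 = (6 - (-4)·-0.3788 - (-2)·0.9095 - (4)·-0.9082) / (11) = 0.9033

(-0.3788, 0.9095, -0.9082, 0.9033)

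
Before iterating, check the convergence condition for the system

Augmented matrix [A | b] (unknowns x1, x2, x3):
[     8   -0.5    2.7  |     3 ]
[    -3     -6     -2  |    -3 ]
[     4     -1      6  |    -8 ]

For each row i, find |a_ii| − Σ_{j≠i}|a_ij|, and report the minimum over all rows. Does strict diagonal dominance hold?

1

row 1: |8| − (0.5+2.7) = 4.8
row 2: |-6| − (3+2) = 1
row 3: |6| − (4+1) = 1
minimum over rows = 1 → strictly diagonally dominant (convergence guaranteed)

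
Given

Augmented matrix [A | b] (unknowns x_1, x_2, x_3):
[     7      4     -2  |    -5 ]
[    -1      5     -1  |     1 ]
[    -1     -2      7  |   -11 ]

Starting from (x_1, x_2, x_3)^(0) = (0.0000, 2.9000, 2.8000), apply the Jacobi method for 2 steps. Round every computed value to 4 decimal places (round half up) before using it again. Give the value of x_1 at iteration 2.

Iteration 1:
  x_1 = (-5 - (4)·2.9000 - (-2)·2.8000) / (7) = -1.5714
  x_2 = (1 - (-1)·0.0000 - (-1)·2.8000) / (5) = 0.7600
  x_3 = (-11 - (-1)·0.0000 - (-2)·2.9000) / (7) = -0.7429
Iteration 2:
  x_1 = (-5 - (4)·0.7600 - (-2)·-0.7429) / (7) = -1.3608
  x_2 = (1 - (-1)·-1.5714 - (-1)·-0.7429) / (5) = -0.2629
  x_3 = (-11 - (-1)·-1.5714 - (-2)·0.7600) / (7) = -1.5788

-1.3608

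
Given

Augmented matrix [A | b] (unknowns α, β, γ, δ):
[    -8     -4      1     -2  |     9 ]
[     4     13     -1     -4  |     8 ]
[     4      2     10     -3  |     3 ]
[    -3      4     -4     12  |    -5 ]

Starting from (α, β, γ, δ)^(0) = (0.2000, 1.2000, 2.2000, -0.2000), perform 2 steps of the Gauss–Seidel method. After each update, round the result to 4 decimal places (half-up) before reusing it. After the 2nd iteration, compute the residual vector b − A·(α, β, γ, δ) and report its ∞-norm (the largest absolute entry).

Iteration 1:
  α = (9 - (-4)·1.2000 - (1)·2.2000 - (-2)·-0.2000) / (-8) = -1.4000
  β = (8 - (4)·-1.4000 - (-1)·2.2000 - (-4)·-0.2000) / (13) = 1.1538
  γ = (3 - (4)·-1.4000 - (2)·1.1538 - (-3)·-0.2000) / (10) = 0.5692
  δ = (-5 - (-3)·-1.4000 - (4)·1.1538 - (-4)·0.5692) / (12) = -0.9615
Iteration 2:
  α = (9 - (-4)·1.1538 - (1)·0.5692 - (-2)·-0.9615) / (-8) = -1.3904
  β = (8 - (4)·-1.3904 - (-1)·0.5692 - (-4)·-0.9615) / (13) = 0.7911
  γ = (3 - (4)·-1.3904 - (2)·0.7911 - (-3)·-0.9615) / (10) = 0.4095
  δ = (-5 - (-3)·-1.3904 - (4)·0.7911 - (-4)·0.4095) / (12) = -0.8915
Residual b − A·x = (-1.1513, 0.1208, 0.2099, 0.0004); ∞-norm = 1.1513

1.1513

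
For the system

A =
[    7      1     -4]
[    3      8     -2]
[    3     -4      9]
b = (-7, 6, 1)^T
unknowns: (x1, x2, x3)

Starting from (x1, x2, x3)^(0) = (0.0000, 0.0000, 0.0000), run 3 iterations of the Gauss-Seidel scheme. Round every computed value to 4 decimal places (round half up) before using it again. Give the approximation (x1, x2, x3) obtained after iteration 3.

(-0.6828, 1.2210, 0.8814)

Iteration 1:
  x1 = (-7 - (1)·0.0000 - (-4)·0.0000) / (7) = -1.0000
  x2 = (6 - (3)·-1.0000 - (-2)·0.0000) / (8) = 1.1250
  x3 = (1 - (3)·-1.0000 - (-4)·1.1250) / (9) = 0.9444
Iteration 2:
  x1 = (-7 - (1)·1.1250 - (-4)·0.9444) / (7) = -0.6211
  x2 = (6 - (3)·-0.6211 - (-2)·0.9444) / (8) = 1.2190
  x3 = (1 - (3)·-0.6211 - (-4)·1.2190) / (9) = 0.8599
Iteration 3:
  x1 = (-7 - (1)·1.2190 - (-4)·0.8599) / (7) = -0.6828
  x2 = (6 - (3)·-0.6828 - (-2)·0.8599) / (8) = 1.2210
  x3 = (1 - (3)·-0.6828 - (-4)·1.2210) / (9) = 0.8814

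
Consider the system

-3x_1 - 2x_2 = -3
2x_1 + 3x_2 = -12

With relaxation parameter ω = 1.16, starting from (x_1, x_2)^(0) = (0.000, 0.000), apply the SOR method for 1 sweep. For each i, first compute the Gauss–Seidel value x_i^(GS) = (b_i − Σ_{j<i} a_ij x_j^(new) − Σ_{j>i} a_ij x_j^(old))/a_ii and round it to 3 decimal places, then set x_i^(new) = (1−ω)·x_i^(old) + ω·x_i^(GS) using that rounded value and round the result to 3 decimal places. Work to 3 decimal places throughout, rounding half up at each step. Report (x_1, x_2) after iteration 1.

(1.160, -5.537)

Iteration 1:
  x_1: GS value = (-3 - (-2)·0.000) / (-3) = 1.000;  x_1 ← (1−ω)·0.000 + ω·1.000 = 1.160
  x_2: GS value = (-12 - (2)·1.160) / (3) = -4.773;  x_2 ← (1−ω)·0.000 + ω·-4.773 = -5.537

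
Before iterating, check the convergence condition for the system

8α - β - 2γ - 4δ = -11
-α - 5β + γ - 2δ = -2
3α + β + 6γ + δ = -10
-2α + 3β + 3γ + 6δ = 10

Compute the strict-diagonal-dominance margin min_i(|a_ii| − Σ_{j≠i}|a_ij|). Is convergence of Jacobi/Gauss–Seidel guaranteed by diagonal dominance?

-2

row 1: |8| − (1+2+4) = 1
row 2: |-5| − (1+1+2) = 1
row 3: |6| − (3+1+1) = 1
row 4: |6| − (2+3+3) = -2
minimum over rows = -2 → not strictly diagonally dominant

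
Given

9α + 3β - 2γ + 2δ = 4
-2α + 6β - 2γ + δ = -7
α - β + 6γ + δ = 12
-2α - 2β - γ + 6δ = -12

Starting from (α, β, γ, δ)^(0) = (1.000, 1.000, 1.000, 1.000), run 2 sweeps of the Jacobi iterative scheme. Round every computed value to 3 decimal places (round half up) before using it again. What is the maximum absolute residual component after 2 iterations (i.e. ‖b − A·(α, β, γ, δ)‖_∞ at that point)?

3.620

Iteration 1:
  α = (4 - (3)·1.000 - (-2)·1.000 - (2)·1.000) / (9) = 0.111
  β = (-7 - (-2)·1.000 - (-2)·1.000 - (1)·1.000) / (6) = -0.667
  γ = (12 - (1)·1.000 - (-1)·1.000 - (1)·1.000) / (6) = 1.833
  δ = (-12 - (-2)·1.000 - (-2)·1.000 - (-1)·1.000) / (6) = -1.167
Iteration 2:
  α = (4 - (3)·-0.667 - (-2)·1.833 - (2)·-1.167) / (9) = 1.333
  β = (-7 - (-2)·0.111 - (-2)·1.833 - (1)·-1.167) / (6) = -0.324
  γ = (12 - (1)·0.111 - (-1)·-0.667 - (1)·-1.167) / (6) = 2.065
  δ = (-12 - (-2)·0.111 - (-2)·-0.667 - (-1)·1.833) / (6) = -1.880
Residual b − A·x = (0.865, 3.620, -0.167, 3.363); ∞-norm = 3.620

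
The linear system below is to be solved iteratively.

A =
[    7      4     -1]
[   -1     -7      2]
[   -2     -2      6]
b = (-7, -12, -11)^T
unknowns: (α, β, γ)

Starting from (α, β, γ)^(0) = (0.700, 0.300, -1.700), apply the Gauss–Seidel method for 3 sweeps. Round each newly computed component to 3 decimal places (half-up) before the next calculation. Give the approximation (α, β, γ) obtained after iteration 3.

(-2.141, 1.440, -2.067)

Iteration 1:
  α = (-7 - (4)·0.300 - (-1)·-1.700) / (7) = -1.414
  β = (-12 - (-1)·-1.414 - (2)·-1.700) / (-7) = 1.431
  γ = (-11 - (-2)·-1.414 - (-2)·1.431) / (6) = -1.828
Iteration 2:
  α = (-7 - (4)·1.431 - (-1)·-1.828) / (7) = -2.079
  β = (-12 - (-1)·-2.079 - (2)·-1.828) / (-7) = 1.489
  γ = (-11 - (-2)·-2.079 - (-2)·1.489) / (6) = -2.030
Iteration 3:
  α = (-7 - (4)·1.489 - (-1)·-2.030) / (7) = -2.141
  β = (-12 - (-1)·-2.141 - (2)·-2.030) / (-7) = 1.440
  γ = (-11 - (-2)·-2.141 - (-2)·1.440) / (6) = -2.067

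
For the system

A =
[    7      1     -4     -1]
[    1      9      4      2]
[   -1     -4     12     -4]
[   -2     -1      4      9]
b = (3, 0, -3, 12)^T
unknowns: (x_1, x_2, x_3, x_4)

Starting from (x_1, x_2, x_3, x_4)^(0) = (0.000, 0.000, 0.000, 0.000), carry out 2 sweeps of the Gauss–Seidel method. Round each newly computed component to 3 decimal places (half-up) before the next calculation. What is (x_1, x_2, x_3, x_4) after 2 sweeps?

Iteration 1:
  x_1 = (3 - (1)·0.000 - (-4)·0.000 - (-1)·0.000) / (7) = 0.429
  x_2 = (0 - (1)·0.429 - (4)·0.000 - (2)·0.000) / (9) = -0.048
  x_3 = (-3 - (-1)·0.429 - (-4)·-0.048 - (-4)·0.000) / (12) = -0.230
  x_4 = (12 - (-2)·0.429 - (-1)·-0.048 - (4)·-0.230) / (9) = 1.526
Iteration 2:
  x_1 = (3 - (1)·-0.048 - (-4)·-0.230 - (-1)·1.526) / (7) = 0.522
  x_2 = (0 - (1)·0.522 - (4)·-0.230 - (2)·1.526) / (9) = -0.295
  x_3 = (-3 - (-1)·0.522 - (-4)·-0.295 - (-4)·1.526) / (12) = 0.204
  x_4 = (12 - (-2)·0.522 - (-1)·-0.295 - (4)·0.204) / (9) = 1.326

(0.522, -0.295, 0.204, 1.326)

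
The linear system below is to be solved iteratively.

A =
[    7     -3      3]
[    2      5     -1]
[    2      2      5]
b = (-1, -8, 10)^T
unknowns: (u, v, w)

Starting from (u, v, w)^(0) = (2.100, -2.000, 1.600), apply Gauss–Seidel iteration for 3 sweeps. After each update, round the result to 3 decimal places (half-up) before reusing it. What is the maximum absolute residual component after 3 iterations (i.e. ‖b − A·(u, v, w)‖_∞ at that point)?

0.176

Iteration 1:
  u = (-1 - (-3)·-2.000 - (3)·1.600) / (7) = -1.686
  v = (-8 - (2)·-1.686 - (-1)·1.600) / (5) = -0.606
  w = (10 - (2)·-1.686 - (2)·-0.606) / (5) = 2.917
Iteration 2:
  u = (-1 - (-3)·-0.606 - (3)·2.917) / (7) = -1.653
  v = (-8 - (2)·-1.653 - (-1)·2.917) / (5) = -0.355
  w = (10 - (2)·-1.653 - (2)·-0.355) / (5) = 2.803
Iteration 3:
  u = (-1 - (-3)·-0.355 - (3)·2.803) / (7) = -1.496
  v = (-8 - (2)·-1.496 - (-1)·2.803) / (5) = -0.441
  w = (10 - (2)·-1.496 - (2)·-0.441) / (5) = 2.775
Residual b − A·x = (-0.176, -0.028, -0.001); ∞-norm = 0.176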